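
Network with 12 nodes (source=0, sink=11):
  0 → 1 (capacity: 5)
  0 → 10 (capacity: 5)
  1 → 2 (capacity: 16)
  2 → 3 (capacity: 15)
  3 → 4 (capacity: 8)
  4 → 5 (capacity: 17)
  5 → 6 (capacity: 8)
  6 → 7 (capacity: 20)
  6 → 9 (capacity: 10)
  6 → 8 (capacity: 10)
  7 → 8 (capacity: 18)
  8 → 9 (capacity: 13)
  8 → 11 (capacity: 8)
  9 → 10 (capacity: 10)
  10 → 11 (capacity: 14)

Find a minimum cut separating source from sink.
Min cut value = 10, edges: (0,1), (0,10)

Min cut value: 10
Partition: S = [0], T = [1, 2, 3, 4, 5, 6, 7, 8, 9, 10, 11]
Cut edges: (0,1), (0,10)

By max-flow min-cut theorem, max flow = min cut = 10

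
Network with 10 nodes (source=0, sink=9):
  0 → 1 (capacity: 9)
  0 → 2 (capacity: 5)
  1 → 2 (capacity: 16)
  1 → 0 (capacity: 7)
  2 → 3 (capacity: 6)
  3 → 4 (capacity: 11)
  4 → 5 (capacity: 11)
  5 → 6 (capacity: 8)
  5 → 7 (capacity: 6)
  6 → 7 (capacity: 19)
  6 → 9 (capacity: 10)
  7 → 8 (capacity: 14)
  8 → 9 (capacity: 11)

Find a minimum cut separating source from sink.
Min cut value = 6, edges: (2,3)

Min cut value: 6
Partition: S = [0, 1, 2], T = [3, 4, 5, 6, 7, 8, 9]
Cut edges: (2,3)

By max-flow min-cut theorem, max flow = min cut = 6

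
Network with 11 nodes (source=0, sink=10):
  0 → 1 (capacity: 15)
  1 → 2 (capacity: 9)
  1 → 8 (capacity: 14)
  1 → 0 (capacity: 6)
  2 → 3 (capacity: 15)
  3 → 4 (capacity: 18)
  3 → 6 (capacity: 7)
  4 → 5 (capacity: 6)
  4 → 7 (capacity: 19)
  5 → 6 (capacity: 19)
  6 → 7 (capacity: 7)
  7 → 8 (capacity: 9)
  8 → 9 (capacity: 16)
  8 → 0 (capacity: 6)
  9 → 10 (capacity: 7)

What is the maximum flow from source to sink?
Maximum flow = 7

Max flow: 7

Flow assignment:
  0 → 1: 13/15
  1 → 2: 1/9
  1 → 8: 12/14
  2 → 3: 1/15
  3 → 4: 1/18
  4 → 7: 1/19
  7 → 8: 1/9
  8 → 9: 7/16
  8 → 0: 6/6
  9 → 10: 7/7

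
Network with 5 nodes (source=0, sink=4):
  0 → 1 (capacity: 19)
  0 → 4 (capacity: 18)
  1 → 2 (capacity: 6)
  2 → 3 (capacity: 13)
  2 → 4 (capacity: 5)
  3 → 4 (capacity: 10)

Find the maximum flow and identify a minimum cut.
Max flow = 24, Min cut edges: (0,4), (1,2)

Maximum flow: 24
Minimum cut: (0,4), (1,2)
Partition: S = [0, 1], T = [2, 3, 4]

Max-flow min-cut theorem verified: both equal 24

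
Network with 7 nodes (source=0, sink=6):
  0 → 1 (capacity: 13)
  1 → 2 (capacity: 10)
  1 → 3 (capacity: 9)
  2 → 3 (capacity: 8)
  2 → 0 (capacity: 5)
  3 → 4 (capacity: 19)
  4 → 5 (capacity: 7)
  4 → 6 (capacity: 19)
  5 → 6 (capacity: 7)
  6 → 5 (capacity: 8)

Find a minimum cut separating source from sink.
Min cut value = 13, edges: (0,1)

Min cut value: 13
Partition: S = [0], T = [1, 2, 3, 4, 5, 6]
Cut edges: (0,1)

By max-flow min-cut theorem, max flow = min cut = 13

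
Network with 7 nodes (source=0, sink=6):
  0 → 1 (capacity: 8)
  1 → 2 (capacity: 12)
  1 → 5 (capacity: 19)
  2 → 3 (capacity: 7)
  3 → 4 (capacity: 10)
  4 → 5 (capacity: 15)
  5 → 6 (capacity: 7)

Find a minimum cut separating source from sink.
Min cut value = 7, edges: (5,6)

Min cut value: 7
Partition: S = [0, 1, 2, 3, 4, 5], T = [6]
Cut edges: (5,6)

By max-flow min-cut theorem, max flow = min cut = 7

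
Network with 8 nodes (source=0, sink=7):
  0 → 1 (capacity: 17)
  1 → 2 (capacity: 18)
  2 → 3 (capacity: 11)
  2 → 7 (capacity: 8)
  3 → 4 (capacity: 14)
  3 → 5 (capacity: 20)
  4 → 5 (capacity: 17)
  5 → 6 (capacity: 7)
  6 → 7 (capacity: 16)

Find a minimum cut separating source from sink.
Min cut value = 15, edges: (2,7), (5,6)

Min cut value: 15
Partition: S = [0, 1, 2, 3, 4, 5], T = [6, 7]
Cut edges: (2,7), (5,6)

By max-flow min-cut theorem, max flow = min cut = 15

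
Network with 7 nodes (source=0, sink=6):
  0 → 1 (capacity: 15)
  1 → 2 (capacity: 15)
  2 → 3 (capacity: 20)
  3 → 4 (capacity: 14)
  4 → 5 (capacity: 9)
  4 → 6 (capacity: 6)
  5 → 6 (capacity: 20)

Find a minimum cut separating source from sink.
Min cut value = 14, edges: (3,4)

Min cut value: 14
Partition: S = [0, 1, 2, 3], T = [4, 5, 6]
Cut edges: (3,4)

By max-flow min-cut theorem, max flow = min cut = 14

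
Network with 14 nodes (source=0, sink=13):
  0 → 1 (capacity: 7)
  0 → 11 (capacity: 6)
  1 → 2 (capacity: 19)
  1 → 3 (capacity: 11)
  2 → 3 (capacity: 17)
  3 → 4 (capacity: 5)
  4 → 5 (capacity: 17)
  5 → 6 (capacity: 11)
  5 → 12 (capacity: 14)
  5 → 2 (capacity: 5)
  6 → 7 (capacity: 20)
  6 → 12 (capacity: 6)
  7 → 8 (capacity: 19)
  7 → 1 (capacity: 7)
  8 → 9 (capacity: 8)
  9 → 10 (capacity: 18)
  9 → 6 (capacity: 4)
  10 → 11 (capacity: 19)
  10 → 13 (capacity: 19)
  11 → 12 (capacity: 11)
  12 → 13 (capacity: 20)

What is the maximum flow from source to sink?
Maximum flow = 11

Max flow: 11

Flow assignment:
  0 → 1: 5/7
  0 → 11: 6/6
  1 → 3: 5/11
  3 → 4: 5/5
  4 → 5: 5/17
  5 → 12: 5/14
  11 → 12: 6/11
  12 → 13: 11/20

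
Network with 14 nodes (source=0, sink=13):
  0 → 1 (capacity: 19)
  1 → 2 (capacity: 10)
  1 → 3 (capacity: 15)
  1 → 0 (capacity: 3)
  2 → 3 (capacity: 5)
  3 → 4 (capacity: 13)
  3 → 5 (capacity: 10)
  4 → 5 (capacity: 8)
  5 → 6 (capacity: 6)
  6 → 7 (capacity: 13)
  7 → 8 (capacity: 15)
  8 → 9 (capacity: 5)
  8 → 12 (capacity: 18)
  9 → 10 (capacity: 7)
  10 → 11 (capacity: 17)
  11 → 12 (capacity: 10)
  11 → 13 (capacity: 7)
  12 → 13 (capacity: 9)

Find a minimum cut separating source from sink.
Min cut value = 6, edges: (5,6)

Min cut value: 6
Partition: S = [0, 1, 2, 3, 4, 5], T = [6, 7, 8, 9, 10, 11, 12, 13]
Cut edges: (5,6)

By max-flow min-cut theorem, max flow = min cut = 6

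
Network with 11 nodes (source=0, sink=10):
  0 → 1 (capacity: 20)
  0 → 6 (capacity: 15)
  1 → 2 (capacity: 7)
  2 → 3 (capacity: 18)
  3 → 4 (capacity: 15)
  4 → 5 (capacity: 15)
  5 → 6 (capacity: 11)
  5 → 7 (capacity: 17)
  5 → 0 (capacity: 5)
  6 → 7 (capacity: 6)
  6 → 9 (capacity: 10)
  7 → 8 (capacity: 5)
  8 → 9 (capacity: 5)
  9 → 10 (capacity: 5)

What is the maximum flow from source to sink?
Maximum flow = 5

Max flow: 5

Flow assignment:
  0 → 1: 7/20
  0 → 6: 3/15
  1 → 2: 7/7
  2 → 3: 7/18
  3 → 4: 7/15
  4 → 5: 7/15
  5 → 6: 2/11
  5 → 0: 5/5
  6 → 7: 5/6
  7 → 8: 5/5
  8 → 9: 5/5
  9 → 10: 5/5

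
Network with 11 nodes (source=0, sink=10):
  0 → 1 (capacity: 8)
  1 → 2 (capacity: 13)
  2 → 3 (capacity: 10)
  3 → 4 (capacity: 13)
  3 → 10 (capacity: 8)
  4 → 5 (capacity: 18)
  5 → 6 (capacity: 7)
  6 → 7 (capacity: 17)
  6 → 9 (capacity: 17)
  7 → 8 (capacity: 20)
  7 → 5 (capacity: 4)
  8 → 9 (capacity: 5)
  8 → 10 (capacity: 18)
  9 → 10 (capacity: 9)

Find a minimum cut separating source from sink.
Min cut value = 8, edges: (0,1)

Min cut value: 8
Partition: S = [0], T = [1, 2, 3, 4, 5, 6, 7, 8, 9, 10]
Cut edges: (0,1)

By max-flow min-cut theorem, max flow = min cut = 8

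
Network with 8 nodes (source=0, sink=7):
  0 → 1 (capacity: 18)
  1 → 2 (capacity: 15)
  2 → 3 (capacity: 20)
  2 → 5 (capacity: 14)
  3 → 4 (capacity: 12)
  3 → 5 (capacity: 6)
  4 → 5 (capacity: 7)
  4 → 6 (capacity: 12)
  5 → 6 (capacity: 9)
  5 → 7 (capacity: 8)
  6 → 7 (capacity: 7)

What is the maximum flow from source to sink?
Maximum flow = 15

Max flow: 15

Flow assignment:
  0 → 1: 15/18
  1 → 2: 15/15
  2 → 3: 1/20
  2 → 5: 14/14
  3 → 5: 1/6
  5 → 6: 7/9
  5 → 7: 8/8
  6 → 7: 7/7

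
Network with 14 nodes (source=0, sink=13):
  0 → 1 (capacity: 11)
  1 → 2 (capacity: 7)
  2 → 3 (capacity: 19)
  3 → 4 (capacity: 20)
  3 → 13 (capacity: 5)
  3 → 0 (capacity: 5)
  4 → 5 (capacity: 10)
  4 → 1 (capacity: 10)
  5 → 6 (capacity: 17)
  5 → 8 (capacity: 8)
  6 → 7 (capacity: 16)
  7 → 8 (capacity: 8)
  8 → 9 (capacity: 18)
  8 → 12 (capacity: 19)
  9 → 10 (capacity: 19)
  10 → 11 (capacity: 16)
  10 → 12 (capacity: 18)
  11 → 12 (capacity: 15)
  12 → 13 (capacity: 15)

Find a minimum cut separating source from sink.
Min cut value = 7, edges: (1,2)

Min cut value: 7
Partition: S = [0, 1], T = [2, 3, 4, 5, 6, 7, 8, 9, 10, 11, 12, 13]
Cut edges: (1,2)

By max-flow min-cut theorem, max flow = min cut = 7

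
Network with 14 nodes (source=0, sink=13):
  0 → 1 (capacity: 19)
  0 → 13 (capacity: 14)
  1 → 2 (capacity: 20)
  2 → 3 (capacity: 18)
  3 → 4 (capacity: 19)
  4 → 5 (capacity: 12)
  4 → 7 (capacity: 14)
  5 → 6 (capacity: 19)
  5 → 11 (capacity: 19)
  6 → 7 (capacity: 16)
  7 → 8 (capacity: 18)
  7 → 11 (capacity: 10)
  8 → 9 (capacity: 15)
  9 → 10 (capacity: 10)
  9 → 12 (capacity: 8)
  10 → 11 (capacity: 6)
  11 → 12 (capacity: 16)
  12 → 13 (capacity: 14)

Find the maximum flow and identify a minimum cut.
Max flow = 28, Min cut edges: (0,13), (12,13)

Maximum flow: 28
Minimum cut: (0,13), (12,13)
Partition: S = [0, 1, 2, 3, 4, 5, 6, 7, 8, 9, 10, 11, 12], T = [13]

Max-flow min-cut theorem verified: both equal 28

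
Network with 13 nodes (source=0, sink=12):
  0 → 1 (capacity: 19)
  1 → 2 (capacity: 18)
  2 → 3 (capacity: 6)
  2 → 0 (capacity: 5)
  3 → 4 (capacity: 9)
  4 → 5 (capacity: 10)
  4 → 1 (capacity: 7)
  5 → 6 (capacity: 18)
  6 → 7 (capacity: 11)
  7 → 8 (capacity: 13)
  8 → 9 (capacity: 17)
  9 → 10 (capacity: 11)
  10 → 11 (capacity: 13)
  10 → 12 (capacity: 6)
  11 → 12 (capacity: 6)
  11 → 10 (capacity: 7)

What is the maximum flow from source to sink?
Maximum flow = 6

Max flow: 6

Flow assignment:
  0 → 1: 11/19
  1 → 2: 11/18
  2 → 3: 6/6
  2 → 0: 5/5
  3 → 4: 6/9
  4 → 5: 6/10
  5 → 6: 6/18
  6 → 7: 6/11
  7 → 8: 6/13
  8 → 9: 6/17
  9 → 10: 6/11
  10 → 12: 6/6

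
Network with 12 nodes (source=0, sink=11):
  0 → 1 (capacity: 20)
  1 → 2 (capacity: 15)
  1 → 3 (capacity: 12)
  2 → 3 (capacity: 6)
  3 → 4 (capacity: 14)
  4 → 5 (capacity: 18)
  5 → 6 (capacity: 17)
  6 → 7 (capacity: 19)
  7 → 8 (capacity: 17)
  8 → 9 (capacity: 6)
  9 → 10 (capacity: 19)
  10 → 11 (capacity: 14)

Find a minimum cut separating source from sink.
Min cut value = 6, edges: (8,9)

Min cut value: 6
Partition: S = [0, 1, 2, 3, 4, 5, 6, 7, 8], T = [9, 10, 11]
Cut edges: (8,9)

By max-flow min-cut theorem, max flow = min cut = 6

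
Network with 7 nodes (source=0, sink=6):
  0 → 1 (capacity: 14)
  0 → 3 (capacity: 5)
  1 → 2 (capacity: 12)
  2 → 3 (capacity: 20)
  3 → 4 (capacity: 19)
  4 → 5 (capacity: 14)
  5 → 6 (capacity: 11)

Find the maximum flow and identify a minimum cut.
Max flow = 11, Min cut edges: (5,6)

Maximum flow: 11
Minimum cut: (5,6)
Partition: S = [0, 1, 2, 3, 4, 5], T = [6]

Max-flow min-cut theorem verified: both equal 11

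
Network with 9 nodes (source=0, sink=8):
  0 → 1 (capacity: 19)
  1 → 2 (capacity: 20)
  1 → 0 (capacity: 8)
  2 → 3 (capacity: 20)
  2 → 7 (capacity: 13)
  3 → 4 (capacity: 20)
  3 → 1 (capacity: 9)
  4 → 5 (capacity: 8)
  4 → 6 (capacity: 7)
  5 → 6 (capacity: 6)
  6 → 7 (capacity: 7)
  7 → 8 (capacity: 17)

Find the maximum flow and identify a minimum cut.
Max flow = 17, Min cut edges: (7,8)

Maximum flow: 17
Minimum cut: (7,8)
Partition: S = [0, 1, 2, 3, 4, 5, 6, 7], T = [8]

Max-flow min-cut theorem verified: both equal 17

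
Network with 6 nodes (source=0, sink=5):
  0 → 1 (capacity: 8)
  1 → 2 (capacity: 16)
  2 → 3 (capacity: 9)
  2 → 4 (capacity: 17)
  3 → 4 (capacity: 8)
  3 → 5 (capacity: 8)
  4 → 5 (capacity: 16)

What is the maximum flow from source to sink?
Maximum flow = 8

Max flow: 8

Flow assignment:
  0 → 1: 8/8
  1 → 2: 8/16
  2 → 3: 8/9
  3 → 5: 8/8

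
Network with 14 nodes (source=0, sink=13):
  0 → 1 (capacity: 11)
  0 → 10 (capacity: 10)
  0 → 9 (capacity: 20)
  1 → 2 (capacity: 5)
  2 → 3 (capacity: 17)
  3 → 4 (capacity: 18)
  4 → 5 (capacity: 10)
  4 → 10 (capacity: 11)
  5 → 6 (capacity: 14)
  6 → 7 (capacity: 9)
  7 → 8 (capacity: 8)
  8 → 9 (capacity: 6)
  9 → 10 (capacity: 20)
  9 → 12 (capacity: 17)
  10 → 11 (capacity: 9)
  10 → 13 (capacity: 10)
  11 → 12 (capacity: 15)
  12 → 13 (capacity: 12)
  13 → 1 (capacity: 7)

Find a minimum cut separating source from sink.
Min cut value = 22, edges: (10,13), (12,13)

Min cut value: 22
Partition: S = [0, 1, 2, 3, 4, 5, 6, 7, 8, 9, 10, 11, 12], T = [13]
Cut edges: (10,13), (12,13)

By max-flow min-cut theorem, max flow = min cut = 22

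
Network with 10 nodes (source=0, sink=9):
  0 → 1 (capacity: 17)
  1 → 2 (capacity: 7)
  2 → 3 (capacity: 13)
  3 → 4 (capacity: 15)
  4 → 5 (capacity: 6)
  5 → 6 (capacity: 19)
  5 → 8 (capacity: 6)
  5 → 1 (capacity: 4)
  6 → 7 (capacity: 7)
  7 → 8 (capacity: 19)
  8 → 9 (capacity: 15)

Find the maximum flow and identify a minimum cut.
Max flow = 6, Min cut edges: (4,5)

Maximum flow: 6
Minimum cut: (4,5)
Partition: S = [0, 1, 2, 3, 4], T = [5, 6, 7, 8, 9]

Max-flow min-cut theorem verified: both equal 6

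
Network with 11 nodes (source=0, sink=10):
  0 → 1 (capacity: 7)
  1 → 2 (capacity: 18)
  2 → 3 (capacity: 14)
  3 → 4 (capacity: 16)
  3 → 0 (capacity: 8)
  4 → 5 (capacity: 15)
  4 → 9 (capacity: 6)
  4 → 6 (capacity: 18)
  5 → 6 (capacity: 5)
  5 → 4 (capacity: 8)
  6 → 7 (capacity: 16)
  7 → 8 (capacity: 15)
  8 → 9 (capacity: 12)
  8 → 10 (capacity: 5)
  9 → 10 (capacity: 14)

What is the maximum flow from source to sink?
Maximum flow = 7

Max flow: 7

Flow assignment:
  0 → 1: 7/7
  1 → 2: 7/18
  2 → 3: 7/14
  3 → 4: 7/16
  4 → 5: 1/15
  4 → 9: 6/6
  5 → 6: 1/5
  6 → 7: 1/16
  7 → 8: 1/15
  8 → 10: 1/5
  9 → 10: 6/14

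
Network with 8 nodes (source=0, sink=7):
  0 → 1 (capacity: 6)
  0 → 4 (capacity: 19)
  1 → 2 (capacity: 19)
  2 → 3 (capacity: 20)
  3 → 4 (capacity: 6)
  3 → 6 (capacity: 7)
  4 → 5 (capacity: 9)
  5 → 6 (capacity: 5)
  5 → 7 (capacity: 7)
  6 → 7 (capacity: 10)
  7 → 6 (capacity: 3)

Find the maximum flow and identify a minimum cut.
Max flow = 15, Min cut edges: (0,1), (4,5)

Maximum flow: 15
Minimum cut: (0,1), (4,5)
Partition: S = [0, 4], T = [1, 2, 3, 5, 6, 7]

Max-flow min-cut theorem verified: both equal 15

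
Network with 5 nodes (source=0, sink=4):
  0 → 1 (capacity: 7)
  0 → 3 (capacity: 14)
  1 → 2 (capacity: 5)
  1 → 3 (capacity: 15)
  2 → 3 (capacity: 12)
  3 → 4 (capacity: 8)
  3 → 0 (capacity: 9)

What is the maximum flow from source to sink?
Maximum flow = 8

Max flow: 8

Flow assignment:
  0 → 3: 8/14
  3 → 4: 8/8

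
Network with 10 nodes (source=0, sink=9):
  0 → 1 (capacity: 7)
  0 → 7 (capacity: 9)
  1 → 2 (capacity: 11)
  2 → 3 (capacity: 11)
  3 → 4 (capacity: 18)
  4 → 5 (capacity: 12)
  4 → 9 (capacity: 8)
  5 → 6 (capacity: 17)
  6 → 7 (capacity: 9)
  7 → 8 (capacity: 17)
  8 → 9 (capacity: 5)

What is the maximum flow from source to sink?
Maximum flow = 12

Max flow: 12

Flow assignment:
  0 → 1: 7/7
  0 → 7: 5/9
  1 → 2: 7/11
  2 → 3: 7/11
  3 → 4: 7/18
  4 → 9: 7/8
  7 → 8: 5/17
  8 → 9: 5/5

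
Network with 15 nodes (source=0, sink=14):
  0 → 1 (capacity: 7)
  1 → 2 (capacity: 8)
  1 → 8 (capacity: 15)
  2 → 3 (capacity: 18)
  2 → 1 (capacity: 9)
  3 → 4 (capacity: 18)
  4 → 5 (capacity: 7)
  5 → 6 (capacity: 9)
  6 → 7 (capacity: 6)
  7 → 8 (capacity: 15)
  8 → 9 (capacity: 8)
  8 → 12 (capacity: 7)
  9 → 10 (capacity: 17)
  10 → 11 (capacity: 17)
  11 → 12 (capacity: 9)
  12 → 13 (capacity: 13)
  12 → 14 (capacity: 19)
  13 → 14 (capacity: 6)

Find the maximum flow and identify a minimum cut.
Max flow = 7, Min cut edges: (0,1)

Maximum flow: 7
Minimum cut: (0,1)
Partition: S = [0], T = [1, 2, 3, 4, 5, 6, 7, 8, 9, 10, 11, 12, 13, 14]

Max-flow min-cut theorem verified: both equal 7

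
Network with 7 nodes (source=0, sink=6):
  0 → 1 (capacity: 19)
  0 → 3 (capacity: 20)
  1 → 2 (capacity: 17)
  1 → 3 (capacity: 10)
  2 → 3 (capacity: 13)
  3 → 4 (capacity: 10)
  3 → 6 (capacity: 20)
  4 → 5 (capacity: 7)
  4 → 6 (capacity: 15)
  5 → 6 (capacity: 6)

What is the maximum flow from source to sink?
Maximum flow = 30

Max flow: 30

Flow assignment:
  0 → 1: 10/19
  0 → 3: 20/20
  1 → 3: 10/10
  3 → 4: 10/10
  3 → 6: 20/20
  4 → 6: 10/15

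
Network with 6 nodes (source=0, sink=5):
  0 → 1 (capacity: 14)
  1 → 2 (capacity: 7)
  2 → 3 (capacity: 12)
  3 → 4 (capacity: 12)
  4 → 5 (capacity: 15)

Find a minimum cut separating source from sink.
Min cut value = 7, edges: (1,2)

Min cut value: 7
Partition: S = [0, 1], T = [2, 3, 4, 5]
Cut edges: (1,2)

By max-flow min-cut theorem, max flow = min cut = 7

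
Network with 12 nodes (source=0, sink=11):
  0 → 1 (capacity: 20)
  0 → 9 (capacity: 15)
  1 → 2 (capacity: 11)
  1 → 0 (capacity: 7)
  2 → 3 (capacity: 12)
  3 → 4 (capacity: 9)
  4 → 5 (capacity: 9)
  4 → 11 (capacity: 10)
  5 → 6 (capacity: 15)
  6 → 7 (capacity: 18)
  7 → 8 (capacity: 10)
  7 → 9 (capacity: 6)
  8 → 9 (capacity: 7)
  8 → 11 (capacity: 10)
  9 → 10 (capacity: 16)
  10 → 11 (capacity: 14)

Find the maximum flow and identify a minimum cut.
Max flow = 23, Min cut edges: (3,4), (10,11)

Maximum flow: 23
Minimum cut: (3,4), (10,11)
Partition: S = [0, 1, 2, 3, 9, 10], T = [4, 5, 6, 7, 8, 11]

Max-flow min-cut theorem verified: both equal 23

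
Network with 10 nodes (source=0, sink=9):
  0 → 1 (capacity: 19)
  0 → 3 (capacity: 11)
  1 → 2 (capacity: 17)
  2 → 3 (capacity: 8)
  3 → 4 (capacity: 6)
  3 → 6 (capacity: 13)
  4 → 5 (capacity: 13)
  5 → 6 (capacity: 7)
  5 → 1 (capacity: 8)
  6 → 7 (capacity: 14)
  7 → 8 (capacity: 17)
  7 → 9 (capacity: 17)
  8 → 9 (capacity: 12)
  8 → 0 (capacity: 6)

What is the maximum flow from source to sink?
Maximum flow = 14

Max flow: 14

Flow assignment:
  0 → 1: 3/19
  0 → 3: 11/11
  1 → 2: 8/17
  2 → 3: 8/8
  3 → 4: 6/6
  3 → 6: 13/13
  4 → 5: 6/13
  5 → 6: 1/7
  5 → 1: 5/8
  6 → 7: 14/14
  7 → 9: 14/17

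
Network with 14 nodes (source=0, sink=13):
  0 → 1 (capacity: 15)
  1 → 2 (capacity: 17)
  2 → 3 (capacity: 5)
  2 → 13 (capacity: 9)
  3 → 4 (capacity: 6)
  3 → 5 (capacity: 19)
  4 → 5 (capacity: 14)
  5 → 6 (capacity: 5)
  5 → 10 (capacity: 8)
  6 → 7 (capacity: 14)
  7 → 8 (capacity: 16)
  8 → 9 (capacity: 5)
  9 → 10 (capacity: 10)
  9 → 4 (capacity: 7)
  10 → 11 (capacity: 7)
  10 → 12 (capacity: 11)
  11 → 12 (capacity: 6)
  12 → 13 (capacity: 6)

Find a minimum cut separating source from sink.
Min cut value = 14, edges: (2,3), (2,13)

Min cut value: 14
Partition: S = [0, 1, 2], T = [3, 4, 5, 6, 7, 8, 9, 10, 11, 12, 13]
Cut edges: (2,3), (2,13)

By max-flow min-cut theorem, max flow = min cut = 14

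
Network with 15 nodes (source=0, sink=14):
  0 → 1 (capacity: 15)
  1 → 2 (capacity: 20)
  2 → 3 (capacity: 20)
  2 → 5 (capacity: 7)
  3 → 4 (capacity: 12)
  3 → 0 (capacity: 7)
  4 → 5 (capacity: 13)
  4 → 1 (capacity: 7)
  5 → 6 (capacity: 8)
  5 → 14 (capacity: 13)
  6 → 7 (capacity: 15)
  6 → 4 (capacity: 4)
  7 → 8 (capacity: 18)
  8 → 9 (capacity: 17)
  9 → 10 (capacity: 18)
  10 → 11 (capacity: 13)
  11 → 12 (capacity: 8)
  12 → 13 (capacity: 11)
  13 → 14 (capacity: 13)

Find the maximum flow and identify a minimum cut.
Max flow = 15, Min cut edges: (0,1)

Maximum flow: 15
Minimum cut: (0,1)
Partition: S = [0], T = [1, 2, 3, 4, 5, 6, 7, 8, 9, 10, 11, 12, 13, 14]

Max-flow min-cut theorem verified: both equal 15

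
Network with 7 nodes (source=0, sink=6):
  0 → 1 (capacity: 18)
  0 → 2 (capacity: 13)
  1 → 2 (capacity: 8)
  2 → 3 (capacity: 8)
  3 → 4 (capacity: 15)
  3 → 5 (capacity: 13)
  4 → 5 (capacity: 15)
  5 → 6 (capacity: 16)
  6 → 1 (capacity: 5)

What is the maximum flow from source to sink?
Maximum flow = 8

Max flow: 8

Flow assignment:
  0 → 1: 8/18
  1 → 2: 8/8
  2 → 3: 8/8
  3 → 5: 8/13
  5 → 6: 8/16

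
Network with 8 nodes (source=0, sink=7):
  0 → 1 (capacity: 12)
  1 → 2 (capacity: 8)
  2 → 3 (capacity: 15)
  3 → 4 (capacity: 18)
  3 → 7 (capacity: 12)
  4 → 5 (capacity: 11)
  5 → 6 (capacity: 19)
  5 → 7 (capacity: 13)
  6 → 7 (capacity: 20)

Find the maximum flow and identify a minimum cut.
Max flow = 8, Min cut edges: (1,2)

Maximum flow: 8
Minimum cut: (1,2)
Partition: S = [0, 1], T = [2, 3, 4, 5, 6, 7]

Max-flow min-cut theorem verified: both equal 8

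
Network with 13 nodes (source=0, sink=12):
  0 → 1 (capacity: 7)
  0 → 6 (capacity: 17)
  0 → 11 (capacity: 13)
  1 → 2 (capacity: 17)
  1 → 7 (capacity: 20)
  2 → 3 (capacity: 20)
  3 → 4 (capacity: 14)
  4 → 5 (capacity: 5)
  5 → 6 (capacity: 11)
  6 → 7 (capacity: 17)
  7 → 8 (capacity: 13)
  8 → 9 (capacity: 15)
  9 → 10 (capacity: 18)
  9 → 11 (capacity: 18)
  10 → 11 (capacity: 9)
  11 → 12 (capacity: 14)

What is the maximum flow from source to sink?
Maximum flow = 14

Max flow: 14

Flow assignment:
  0 → 6: 13/17
  0 → 11: 1/13
  6 → 7: 13/17
  7 → 8: 13/13
  8 → 9: 13/15
  9 → 11: 13/18
  11 → 12: 14/14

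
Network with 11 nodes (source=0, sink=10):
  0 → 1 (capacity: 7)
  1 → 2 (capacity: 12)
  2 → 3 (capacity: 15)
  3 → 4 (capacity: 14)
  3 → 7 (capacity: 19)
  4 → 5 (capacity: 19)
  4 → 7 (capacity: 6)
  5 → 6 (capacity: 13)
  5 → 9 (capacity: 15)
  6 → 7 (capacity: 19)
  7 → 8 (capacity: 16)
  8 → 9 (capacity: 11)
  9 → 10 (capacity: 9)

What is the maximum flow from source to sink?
Maximum flow = 7

Max flow: 7

Flow assignment:
  0 → 1: 7/7
  1 → 2: 7/12
  2 → 3: 7/15
  3 → 4: 7/14
  4 → 5: 7/19
  5 → 9: 7/15
  9 → 10: 7/9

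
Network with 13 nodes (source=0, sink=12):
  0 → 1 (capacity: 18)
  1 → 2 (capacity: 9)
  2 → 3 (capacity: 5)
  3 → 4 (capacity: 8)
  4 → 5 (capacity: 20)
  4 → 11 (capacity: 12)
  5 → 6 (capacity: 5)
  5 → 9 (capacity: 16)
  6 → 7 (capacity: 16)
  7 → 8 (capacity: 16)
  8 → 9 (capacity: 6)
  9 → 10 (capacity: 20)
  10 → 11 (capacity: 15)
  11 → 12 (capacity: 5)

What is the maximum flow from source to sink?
Maximum flow = 5

Max flow: 5

Flow assignment:
  0 → 1: 5/18
  1 → 2: 5/9
  2 → 3: 5/5
  3 → 4: 5/8
  4 → 11: 5/12
  11 → 12: 5/5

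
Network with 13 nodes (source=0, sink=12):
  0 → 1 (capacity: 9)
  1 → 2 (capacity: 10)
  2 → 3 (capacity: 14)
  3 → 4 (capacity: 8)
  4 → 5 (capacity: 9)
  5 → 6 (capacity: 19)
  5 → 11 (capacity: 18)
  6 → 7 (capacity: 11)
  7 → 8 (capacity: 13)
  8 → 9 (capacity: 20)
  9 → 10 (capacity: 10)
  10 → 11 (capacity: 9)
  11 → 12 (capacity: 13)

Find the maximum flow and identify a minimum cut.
Max flow = 8, Min cut edges: (3,4)

Maximum flow: 8
Minimum cut: (3,4)
Partition: S = [0, 1, 2, 3], T = [4, 5, 6, 7, 8, 9, 10, 11, 12]

Max-flow min-cut theorem verified: both equal 8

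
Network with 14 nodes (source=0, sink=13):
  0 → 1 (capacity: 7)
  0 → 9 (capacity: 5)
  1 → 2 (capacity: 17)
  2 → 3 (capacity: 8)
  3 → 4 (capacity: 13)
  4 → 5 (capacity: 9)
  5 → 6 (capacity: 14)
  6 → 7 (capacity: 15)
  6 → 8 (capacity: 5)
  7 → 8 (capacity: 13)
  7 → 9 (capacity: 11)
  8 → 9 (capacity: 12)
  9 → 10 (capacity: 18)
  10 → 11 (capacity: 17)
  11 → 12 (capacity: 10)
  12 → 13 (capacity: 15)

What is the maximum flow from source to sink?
Maximum flow = 10

Max flow: 10

Flow assignment:
  0 → 1: 7/7
  0 → 9: 3/5
  1 → 2: 7/17
  2 → 3: 7/8
  3 → 4: 7/13
  4 → 5: 7/9
  5 → 6: 7/14
  6 → 7: 7/15
  7 → 9: 7/11
  9 → 10: 10/18
  10 → 11: 10/17
  11 → 12: 10/10
  12 → 13: 10/15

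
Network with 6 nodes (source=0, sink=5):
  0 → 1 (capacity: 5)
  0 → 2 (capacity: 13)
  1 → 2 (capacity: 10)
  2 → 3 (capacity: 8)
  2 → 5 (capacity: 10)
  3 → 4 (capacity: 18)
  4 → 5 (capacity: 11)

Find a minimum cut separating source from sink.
Min cut value = 18, edges: (2,3), (2,5)

Min cut value: 18
Partition: S = [0, 1, 2], T = [3, 4, 5]
Cut edges: (2,3), (2,5)

By max-flow min-cut theorem, max flow = min cut = 18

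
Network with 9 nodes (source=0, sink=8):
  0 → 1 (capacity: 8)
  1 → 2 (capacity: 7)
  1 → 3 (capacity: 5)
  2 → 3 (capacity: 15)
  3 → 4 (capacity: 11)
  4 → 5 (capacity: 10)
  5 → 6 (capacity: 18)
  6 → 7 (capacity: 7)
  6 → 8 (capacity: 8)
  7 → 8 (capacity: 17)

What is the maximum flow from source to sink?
Maximum flow = 8

Max flow: 8

Flow assignment:
  0 → 1: 8/8
  1 → 2: 3/7
  1 → 3: 5/5
  2 → 3: 3/15
  3 → 4: 8/11
  4 → 5: 8/10
  5 → 6: 8/18
  6 → 8: 8/8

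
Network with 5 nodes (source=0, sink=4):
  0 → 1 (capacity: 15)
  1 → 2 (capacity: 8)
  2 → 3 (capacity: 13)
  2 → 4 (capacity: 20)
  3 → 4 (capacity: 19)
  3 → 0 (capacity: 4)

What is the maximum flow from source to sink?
Maximum flow = 8

Max flow: 8

Flow assignment:
  0 → 1: 8/15
  1 → 2: 8/8
  2 → 4: 8/20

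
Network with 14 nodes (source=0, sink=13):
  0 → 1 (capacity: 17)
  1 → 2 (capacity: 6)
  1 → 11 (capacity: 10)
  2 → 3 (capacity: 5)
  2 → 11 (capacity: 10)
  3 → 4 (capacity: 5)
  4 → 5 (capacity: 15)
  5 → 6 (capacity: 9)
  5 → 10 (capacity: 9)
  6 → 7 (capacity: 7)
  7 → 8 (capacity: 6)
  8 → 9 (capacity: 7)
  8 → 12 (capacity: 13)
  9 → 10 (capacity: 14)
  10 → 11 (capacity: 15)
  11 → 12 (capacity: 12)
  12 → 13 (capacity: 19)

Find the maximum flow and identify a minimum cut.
Max flow = 16, Min cut edges: (1,2), (1,11)

Maximum flow: 16
Minimum cut: (1,2), (1,11)
Partition: S = [0, 1], T = [2, 3, 4, 5, 6, 7, 8, 9, 10, 11, 12, 13]

Max-flow min-cut theorem verified: both equal 16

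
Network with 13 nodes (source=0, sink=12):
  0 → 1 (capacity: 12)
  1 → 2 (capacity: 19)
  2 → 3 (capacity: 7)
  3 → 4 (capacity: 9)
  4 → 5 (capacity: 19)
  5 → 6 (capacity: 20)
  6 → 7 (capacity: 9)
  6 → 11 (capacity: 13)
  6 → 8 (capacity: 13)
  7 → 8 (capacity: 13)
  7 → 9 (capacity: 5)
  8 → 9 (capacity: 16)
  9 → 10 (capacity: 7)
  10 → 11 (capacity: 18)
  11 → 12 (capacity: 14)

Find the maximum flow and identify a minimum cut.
Max flow = 7, Min cut edges: (2,3)

Maximum flow: 7
Minimum cut: (2,3)
Partition: S = [0, 1, 2], T = [3, 4, 5, 6, 7, 8, 9, 10, 11, 12]

Max-flow min-cut theorem verified: both equal 7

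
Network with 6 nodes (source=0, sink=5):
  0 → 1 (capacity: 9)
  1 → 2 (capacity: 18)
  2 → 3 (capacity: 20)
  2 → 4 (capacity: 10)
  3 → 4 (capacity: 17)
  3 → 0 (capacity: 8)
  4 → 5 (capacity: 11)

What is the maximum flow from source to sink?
Maximum flow = 9

Max flow: 9

Flow assignment:
  0 → 1: 9/9
  1 → 2: 9/18
  2 → 4: 9/10
  4 → 5: 9/11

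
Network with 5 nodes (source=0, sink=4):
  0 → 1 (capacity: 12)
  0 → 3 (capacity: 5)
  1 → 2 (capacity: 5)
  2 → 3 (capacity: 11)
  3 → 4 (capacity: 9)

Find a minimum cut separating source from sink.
Min cut value = 9, edges: (3,4)

Min cut value: 9
Partition: S = [0, 1, 2, 3], T = [4]
Cut edges: (3,4)

By max-flow min-cut theorem, max flow = min cut = 9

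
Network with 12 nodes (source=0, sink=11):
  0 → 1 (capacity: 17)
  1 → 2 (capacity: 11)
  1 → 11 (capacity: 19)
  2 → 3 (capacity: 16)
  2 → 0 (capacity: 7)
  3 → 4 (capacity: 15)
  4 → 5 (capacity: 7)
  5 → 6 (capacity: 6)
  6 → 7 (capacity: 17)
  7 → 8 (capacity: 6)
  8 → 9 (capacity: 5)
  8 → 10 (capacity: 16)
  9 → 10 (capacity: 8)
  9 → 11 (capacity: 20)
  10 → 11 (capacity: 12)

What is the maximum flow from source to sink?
Maximum flow = 17

Max flow: 17

Flow assignment:
  0 → 1: 17/17
  1 → 11: 17/19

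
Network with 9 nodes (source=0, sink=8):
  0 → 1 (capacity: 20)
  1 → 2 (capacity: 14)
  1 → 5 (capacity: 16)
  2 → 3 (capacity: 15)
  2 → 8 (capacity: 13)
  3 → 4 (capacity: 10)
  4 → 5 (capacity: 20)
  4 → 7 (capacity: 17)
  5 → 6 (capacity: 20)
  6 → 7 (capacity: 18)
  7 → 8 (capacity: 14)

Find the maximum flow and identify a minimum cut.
Max flow = 20, Min cut edges: (0,1)

Maximum flow: 20
Minimum cut: (0,1)
Partition: S = [0], T = [1, 2, 3, 4, 5, 6, 7, 8]

Max-flow min-cut theorem verified: both equal 20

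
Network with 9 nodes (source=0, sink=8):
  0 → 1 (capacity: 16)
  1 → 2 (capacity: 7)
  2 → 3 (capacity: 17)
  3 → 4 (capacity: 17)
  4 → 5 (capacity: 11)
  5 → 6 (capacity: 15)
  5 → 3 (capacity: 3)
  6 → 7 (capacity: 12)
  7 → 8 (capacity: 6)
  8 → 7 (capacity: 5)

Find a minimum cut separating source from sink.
Min cut value = 6, edges: (7,8)

Min cut value: 6
Partition: S = [0, 1, 2, 3, 4, 5, 6, 7], T = [8]
Cut edges: (7,8)

By max-flow min-cut theorem, max flow = min cut = 6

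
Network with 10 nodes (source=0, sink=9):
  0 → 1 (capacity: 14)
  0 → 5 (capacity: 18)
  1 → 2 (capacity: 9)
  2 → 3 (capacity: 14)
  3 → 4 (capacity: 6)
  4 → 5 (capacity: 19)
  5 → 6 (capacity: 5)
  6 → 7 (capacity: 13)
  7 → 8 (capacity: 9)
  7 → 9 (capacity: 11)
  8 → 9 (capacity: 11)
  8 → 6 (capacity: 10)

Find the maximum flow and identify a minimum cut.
Max flow = 5, Min cut edges: (5,6)

Maximum flow: 5
Minimum cut: (5,6)
Partition: S = [0, 1, 2, 3, 4, 5], T = [6, 7, 8, 9]

Max-flow min-cut theorem verified: both equal 5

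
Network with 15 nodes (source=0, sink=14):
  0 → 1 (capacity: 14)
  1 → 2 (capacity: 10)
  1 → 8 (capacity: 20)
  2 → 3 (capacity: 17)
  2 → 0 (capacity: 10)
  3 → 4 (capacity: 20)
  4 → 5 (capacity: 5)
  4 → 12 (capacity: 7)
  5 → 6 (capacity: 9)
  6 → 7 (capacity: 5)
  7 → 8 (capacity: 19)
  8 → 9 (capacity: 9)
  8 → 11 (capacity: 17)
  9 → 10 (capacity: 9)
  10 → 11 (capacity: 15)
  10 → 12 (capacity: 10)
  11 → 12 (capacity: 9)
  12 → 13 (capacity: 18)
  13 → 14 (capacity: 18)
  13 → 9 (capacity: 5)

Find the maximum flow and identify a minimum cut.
Max flow = 14, Min cut edges: (0,1)

Maximum flow: 14
Minimum cut: (0,1)
Partition: S = [0], T = [1, 2, 3, 4, 5, 6, 7, 8, 9, 10, 11, 12, 13, 14]

Max-flow min-cut theorem verified: both equal 14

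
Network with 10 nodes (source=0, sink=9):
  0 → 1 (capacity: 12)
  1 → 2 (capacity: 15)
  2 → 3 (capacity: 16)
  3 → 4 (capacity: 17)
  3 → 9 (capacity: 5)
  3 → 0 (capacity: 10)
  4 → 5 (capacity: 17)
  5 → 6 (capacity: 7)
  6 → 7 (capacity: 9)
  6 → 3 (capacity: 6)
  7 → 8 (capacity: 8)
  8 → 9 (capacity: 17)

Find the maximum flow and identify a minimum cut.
Max flow = 12, Min cut edges: (3,9), (5,6)

Maximum flow: 12
Minimum cut: (3,9), (5,6)
Partition: S = [0, 1, 2, 3, 4, 5], T = [6, 7, 8, 9]

Max-flow min-cut theorem verified: both equal 12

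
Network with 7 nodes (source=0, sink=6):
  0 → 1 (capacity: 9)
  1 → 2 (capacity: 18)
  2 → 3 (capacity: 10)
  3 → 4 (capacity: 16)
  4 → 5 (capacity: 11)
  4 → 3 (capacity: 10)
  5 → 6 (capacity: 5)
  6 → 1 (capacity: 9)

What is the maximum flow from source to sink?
Maximum flow = 5

Max flow: 5

Flow assignment:
  0 → 1: 5/9
  1 → 2: 5/18
  2 → 3: 5/10
  3 → 4: 5/16
  4 → 5: 5/11
  5 → 6: 5/5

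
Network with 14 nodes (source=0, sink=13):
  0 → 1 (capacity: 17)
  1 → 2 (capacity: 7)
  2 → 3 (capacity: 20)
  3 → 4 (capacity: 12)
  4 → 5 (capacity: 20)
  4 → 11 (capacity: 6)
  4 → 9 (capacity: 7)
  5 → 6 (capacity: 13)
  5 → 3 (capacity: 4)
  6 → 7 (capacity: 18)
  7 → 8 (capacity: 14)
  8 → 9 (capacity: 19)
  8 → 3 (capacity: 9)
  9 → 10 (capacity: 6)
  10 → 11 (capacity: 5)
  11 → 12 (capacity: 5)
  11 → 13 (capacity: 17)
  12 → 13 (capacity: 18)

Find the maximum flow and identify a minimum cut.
Max flow = 7, Min cut edges: (1,2)

Maximum flow: 7
Minimum cut: (1,2)
Partition: S = [0, 1], T = [2, 3, 4, 5, 6, 7, 8, 9, 10, 11, 12, 13]

Max-flow min-cut theorem verified: both equal 7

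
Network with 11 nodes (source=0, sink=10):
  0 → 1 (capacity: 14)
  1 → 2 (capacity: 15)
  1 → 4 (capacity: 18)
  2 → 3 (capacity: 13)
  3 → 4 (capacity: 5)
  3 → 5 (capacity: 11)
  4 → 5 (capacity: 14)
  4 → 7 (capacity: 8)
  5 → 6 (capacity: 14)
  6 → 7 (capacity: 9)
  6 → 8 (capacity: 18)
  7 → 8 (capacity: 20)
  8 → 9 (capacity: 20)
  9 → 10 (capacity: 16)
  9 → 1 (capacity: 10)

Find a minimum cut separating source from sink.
Min cut value = 14, edges: (0,1)

Min cut value: 14
Partition: S = [0], T = [1, 2, 3, 4, 5, 6, 7, 8, 9, 10]
Cut edges: (0,1)

By max-flow min-cut theorem, max flow = min cut = 14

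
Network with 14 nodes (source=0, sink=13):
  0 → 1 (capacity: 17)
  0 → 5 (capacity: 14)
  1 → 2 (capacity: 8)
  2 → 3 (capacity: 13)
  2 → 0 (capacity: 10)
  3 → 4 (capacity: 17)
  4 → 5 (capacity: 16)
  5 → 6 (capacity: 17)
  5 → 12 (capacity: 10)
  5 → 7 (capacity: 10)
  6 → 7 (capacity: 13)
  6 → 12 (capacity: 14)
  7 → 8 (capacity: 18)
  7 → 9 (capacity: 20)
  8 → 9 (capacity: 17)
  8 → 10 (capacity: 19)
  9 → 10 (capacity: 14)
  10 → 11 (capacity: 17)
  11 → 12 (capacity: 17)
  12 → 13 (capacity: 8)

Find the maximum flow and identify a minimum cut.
Max flow = 8, Min cut edges: (12,13)

Maximum flow: 8
Minimum cut: (12,13)
Partition: S = [0, 1, 2, 3, 4, 5, 6, 7, 8, 9, 10, 11, 12], T = [13]

Max-flow min-cut theorem verified: both equal 8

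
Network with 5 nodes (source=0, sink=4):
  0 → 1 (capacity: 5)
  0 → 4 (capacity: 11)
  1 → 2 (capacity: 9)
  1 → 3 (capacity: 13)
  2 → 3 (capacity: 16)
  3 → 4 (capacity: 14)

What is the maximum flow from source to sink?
Maximum flow = 16

Max flow: 16

Flow assignment:
  0 → 1: 5/5
  0 → 4: 11/11
  1 → 3: 5/13
  3 → 4: 5/14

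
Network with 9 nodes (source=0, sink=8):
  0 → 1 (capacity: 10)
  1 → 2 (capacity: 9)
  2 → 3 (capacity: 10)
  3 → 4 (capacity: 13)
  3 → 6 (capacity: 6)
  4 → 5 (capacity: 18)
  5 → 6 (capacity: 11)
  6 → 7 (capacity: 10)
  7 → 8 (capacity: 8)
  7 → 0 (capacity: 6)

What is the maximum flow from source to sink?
Maximum flow = 8

Max flow: 8

Flow assignment:
  0 → 1: 9/10
  1 → 2: 9/9
  2 → 3: 9/10
  3 → 4: 3/13
  3 → 6: 6/6
  4 → 5: 3/18
  5 → 6: 3/11
  6 → 7: 9/10
  7 → 8: 8/8
  7 → 0: 1/6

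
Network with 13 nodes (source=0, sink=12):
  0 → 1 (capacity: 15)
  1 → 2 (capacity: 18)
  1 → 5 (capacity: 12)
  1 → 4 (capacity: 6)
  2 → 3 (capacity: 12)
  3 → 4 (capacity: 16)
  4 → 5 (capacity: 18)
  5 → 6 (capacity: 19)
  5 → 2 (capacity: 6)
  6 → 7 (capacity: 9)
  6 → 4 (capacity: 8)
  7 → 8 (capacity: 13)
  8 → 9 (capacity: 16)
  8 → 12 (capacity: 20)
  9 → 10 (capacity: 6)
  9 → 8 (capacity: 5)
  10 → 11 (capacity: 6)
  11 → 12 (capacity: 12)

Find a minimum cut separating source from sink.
Min cut value = 9, edges: (6,7)

Min cut value: 9
Partition: S = [0, 1, 2, 3, 4, 5, 6], T = [7, 8, 9, 10, 11, 12]
Cut edges: (6,7)

By max-flow min-cut theorem, max flow = min cut = 9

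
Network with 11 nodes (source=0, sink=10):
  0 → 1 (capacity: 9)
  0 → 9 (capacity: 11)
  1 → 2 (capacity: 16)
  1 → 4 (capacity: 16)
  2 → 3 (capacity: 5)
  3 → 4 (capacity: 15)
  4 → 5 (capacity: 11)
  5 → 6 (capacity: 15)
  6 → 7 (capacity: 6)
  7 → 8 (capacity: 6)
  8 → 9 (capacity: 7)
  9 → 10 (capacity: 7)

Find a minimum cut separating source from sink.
Min cut value = 7, edges: (9,10)

Min cut value: 7
Partition: S = [0, 1, 2, 3, 4, 5, 6, 7, 8, 9], T = [10]
Cut edges: (9,10)

By max-flow min-cut theorem, max flow = min cut = 7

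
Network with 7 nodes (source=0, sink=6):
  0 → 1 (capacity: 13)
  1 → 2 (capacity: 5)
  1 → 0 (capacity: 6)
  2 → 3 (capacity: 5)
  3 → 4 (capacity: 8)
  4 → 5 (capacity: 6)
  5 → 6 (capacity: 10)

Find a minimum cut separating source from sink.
Min cut value = 5, edges: (2,3)

Min cut value: 5
Partition: S = [0, 1, 2], T = [3, 4, 5, 6]
Cut edges: (2,3)

By max-flow min-cut theorem, max flow = min cut = 5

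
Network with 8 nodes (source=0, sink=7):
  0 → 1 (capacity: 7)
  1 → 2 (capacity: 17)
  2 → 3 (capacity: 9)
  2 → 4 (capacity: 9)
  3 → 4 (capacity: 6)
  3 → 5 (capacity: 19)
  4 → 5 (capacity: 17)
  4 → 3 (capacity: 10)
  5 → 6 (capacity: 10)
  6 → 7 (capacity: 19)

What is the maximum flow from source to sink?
Maximum flow = 7

Max flow: 7

Flow assignment:
  0 → 1: 7/7
  1 → 2: 7/17
  2 → 3: 7/9
  3 → 5: 7/19
  5 → 6: 7/10
  6 → 7: 7/19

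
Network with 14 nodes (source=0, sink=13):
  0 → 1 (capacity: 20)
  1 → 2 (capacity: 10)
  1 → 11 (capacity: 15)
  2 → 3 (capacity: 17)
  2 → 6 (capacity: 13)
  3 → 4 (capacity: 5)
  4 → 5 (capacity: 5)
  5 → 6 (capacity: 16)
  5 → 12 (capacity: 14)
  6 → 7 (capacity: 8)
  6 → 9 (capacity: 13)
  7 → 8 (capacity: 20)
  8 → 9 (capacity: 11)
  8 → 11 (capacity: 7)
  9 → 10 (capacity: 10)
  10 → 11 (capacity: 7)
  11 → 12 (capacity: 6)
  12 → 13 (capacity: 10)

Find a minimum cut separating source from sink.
Min cut value = 10, edges: (12,13)

Min cut value: 10
Partition: S = [0, 1, 2, 3, 4, 5, 6, 7, 8, 9, 10, 11, 12], T = [13]
Cut edges: (12,13)

By max-flow min-cut theorem, max flow = min cut = 10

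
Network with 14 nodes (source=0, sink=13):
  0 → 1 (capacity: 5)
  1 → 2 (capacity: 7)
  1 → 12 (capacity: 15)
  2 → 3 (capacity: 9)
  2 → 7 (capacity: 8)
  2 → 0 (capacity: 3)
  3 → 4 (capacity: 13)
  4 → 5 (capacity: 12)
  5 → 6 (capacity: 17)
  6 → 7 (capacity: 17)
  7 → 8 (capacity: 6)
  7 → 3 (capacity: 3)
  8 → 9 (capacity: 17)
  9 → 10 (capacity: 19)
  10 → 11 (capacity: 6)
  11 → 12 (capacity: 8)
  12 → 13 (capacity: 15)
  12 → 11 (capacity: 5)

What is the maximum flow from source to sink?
Maximum flow = 5

Max flow: 5

Flow assignment:
  0 → 1: 5/5
  1 → 12: 5/15
  12 → 13: 5/15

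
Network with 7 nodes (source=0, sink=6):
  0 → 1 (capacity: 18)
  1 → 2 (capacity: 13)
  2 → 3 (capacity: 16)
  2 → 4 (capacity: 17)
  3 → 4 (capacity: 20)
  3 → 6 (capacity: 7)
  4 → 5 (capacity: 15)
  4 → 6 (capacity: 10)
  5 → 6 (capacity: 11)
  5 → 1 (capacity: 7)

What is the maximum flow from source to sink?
Maximum flow = 13

Max flow: 13

Flow assignment:
  0 → 1: 13/18
  1 → 2: 13/13
  2 → 3: 13/16
  3 → 4: 6/20
  3 → 6: 7/7
  4 → 6: 6/10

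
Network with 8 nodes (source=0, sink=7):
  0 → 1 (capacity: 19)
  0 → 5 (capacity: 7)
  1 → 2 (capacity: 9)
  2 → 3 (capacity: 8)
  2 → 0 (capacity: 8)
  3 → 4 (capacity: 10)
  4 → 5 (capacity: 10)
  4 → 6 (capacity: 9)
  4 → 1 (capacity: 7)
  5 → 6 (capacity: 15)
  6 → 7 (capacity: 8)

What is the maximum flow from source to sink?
Maximum flow = 8

Max flow: 8

Flow assignment:
  0 → 1: 2/19
  0 → 5: 7/7
  1 → 2: 9/9
  2 → 3: 8/8
  2 → 0: 1/8
  3 → 4: 8/10
  4 → 6: 1/9
  4 → 1: 7/7
  5 → 6: 7/15
  6 → 7: 8/8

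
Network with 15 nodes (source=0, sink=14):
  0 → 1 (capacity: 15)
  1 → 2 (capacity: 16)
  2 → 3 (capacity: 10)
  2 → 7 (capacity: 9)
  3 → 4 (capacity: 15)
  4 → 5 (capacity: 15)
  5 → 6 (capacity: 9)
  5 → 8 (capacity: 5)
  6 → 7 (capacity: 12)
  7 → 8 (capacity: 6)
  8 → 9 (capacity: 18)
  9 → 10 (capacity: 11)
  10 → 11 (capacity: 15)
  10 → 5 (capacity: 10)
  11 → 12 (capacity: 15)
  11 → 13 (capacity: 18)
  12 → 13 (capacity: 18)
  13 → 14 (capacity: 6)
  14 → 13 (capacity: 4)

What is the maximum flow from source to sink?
Maximum flow = 6

Max flow: 6

Flow assignment:
  0 → 1: 6/15
  1 → 2: 6/16
  2 → 3: 6/10
  3 → 4: 6/15
  4 → 5: 6/15
  5 → 6: 6/9
  5 → 8: 5/5
  6 → 7: 6/12
  7 → 8: 6/6
  8 → 9: 11/18
  9 → 10: 11/11
  10 → 11: 6/15
  10 → 5: 5/10
  11 → 13: 6/18
  13 → 14: 6/6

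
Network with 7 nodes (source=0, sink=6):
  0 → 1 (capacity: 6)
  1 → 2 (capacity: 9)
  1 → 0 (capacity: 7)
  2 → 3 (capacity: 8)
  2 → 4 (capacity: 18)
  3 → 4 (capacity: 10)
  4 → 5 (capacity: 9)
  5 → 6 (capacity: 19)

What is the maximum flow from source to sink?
Maximum flow = 6

Max flow: 6

Flow assignment:
  0 → 1: 6/6
  1 → 2: 6/9
  2 → 4: 6/18
  4 → 5: 6/9
  5 → 6: 6/19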